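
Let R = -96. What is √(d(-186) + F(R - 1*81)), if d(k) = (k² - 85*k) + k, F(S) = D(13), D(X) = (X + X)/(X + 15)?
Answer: √9843302/14 ≈ 224.10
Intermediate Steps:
D(X) = 2*X/(15 + X) (D(X) = (2*X)/(15 + X) = 2*X/(15 + X))
F(S) = 13/14 (F(S) = 2*13/(15 + 13) = 2*13/28 = 2*13*(1/28) = 13/14)
d(k) = k² - 84*k
√(d(-186) + F(R - 1*81)) = √(-186*(-84 - 186) + 13/14) = √(-186*(-270) + 13/14) = √(50220 + 13/14) = √(703093/14) = √9843302/14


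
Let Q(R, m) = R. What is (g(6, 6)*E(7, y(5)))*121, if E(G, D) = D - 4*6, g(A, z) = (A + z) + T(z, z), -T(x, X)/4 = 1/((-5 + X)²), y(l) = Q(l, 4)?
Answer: -18392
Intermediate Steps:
y(l) = l
T(x, X) = -4/(-5 + X)²
g(A, z) = A + z - 4/(-5 + z)² (g(A, z) = (A + z) - 4/(-5 + z)² = A + z - 4/(-5 + z)²)
E(G, D) = -24 + D (E(G, D) = D - 24 = -24 + D)
(g(6, 6)*E(7, y(5)))*121 = ((6 + 6 - 4/(-5 + 6)²)*(-24 + 5))*121 = ((6 + 6 - 4/1²)*(-19))*121 = ((6 + 6 - 4*1)*(-19))*121 = ((6 + 6 - 4)*(-19))*121 = (8*(-19))*121 = -152*121 = -18392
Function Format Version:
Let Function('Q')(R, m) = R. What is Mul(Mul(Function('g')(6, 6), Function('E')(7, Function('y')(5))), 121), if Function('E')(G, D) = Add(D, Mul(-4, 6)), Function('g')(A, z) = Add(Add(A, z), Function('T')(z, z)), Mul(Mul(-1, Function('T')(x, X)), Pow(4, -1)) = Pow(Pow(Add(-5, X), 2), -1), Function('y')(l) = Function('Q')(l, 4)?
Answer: -18392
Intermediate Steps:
Function('y')(l) = l
Function('T')(x, X) = Mul(-4, Pow(Add(-5, X), -2)) (Function('T')(x, X) = Mul(-4, Pow(Pow(Add(-5, X), 2), -1)) = Mul(-4, Pow(Add(-5, X), -2)))
Function('g')(A, z) = Add(A, z, Mul(-4, Pow(Add(-5, z), -2))) (Function('g')(A, z) = Add(Add(A, z), Mul(-4, Pow(Add(-5, z), -2))) = Add(A, z, Mul(-4, Pow(Add(-5, z), -2))))
Function('E')(G, D) = Add(-24, D) (Function('E')(G, D) = Add(D, -24) = Add(-24, D))
Mul(Mul(Function('g')(6, 6), Function('E')(7, Function('y')(5))), 121) = Mul(Mul(Add(6, 6, Mul(-4, Pow(Add(-5, 6), -2))), Add(-24, 5)), 121) = Mul(Mul(Add(6, 6, Mul(-4, Pow(1, -2))), -19), 121) = Mul(Mul(Add(6, 6, Mul(-4, 1)), -19), 121) = Mul(Mul(Add(6, 6, -4), -19), 121) = Mul(Mul(8, -19), 121) = Mul(-152, 121) = -18392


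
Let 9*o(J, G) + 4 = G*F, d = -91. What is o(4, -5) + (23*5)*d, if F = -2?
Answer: -31393/3 ≈ -10464.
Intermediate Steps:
o(J, G) = -4/9 - 2*G/9 (o(J, G) = -4/9 + (G*(-2))/9 = -4/9 + (-2*G)/9 = -4/9 - 2*G/9)
o(4, -5) + (23*5)*d = (-4/9 - 2/9*(-5)) + (23*5)*(-91) = (-4/9 + 10/9) + 115*(-91) = ⅔ - 10465 = -31393/3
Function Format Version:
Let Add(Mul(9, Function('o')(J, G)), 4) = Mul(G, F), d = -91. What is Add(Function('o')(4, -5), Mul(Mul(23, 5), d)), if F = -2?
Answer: Rational(-31393, 3) ≈ -10464.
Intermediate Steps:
Function('o')(J, G) = Add(Rational(-4, 9), Mul(Rational(-2, 9), G)) (Function('o')(J, G) = Add(Rational(-4, 9), Mul(Rational(1, 9), Mul(G, -2))) = Add(Rational(-4, 9), Mul(Rational(1, 9), Mul(-2, G))) = Add(Rational(-4, 9), Mul(Rational(-2, 9), G)))
Add(Function('o')(4, -5), Mul(Mul(23, 5), d)) = Add(Add(Rational(-4, 9), Mul(Rational(-2, 9), -5)), Mul(Mul(23, 5), -91)) = Add(Add(Rational(-4, 9), Rational(10, 9)), Mul(115, -91)) = Add(Rational(2, 3), -10465) = Rational(-31393, 3)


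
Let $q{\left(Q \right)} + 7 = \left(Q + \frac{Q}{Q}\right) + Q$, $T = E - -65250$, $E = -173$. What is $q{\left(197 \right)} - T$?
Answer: $-64689$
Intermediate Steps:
$T = 65077$ ($T = -173 - -65250 = -173 + 65250 = 65077$)
$q{\left(Q \right)} = -6 + 2 Q$ ($q{\left(Q \right)} = -7 + \left(\left(Q + \frac{Q}{Q}\right) + Q\right) = -7 + \left(\left(Q + 1\right) + Q\right) = -7 + \left(\left(1 + Q\right) + Q\right) = -7 + \left(1 + 2 Q\right) = -6 + 2 Q$)
$q{\left(197 \right)} - T = \left(-6 + 2 \cdot 197\right) - 65077 = \left(-6 + 394\right) - 65077 = 388 - 65077 = -64689$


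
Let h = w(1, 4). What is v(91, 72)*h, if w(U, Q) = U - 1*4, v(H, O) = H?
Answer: -273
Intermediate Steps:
w(U, Q) = -4 + U (w(U, Q) = U - 4 = -4 + U)
h = -3 (h = -4 + 1 = -3)
v(91, 72)*h = 91*(-3) = -273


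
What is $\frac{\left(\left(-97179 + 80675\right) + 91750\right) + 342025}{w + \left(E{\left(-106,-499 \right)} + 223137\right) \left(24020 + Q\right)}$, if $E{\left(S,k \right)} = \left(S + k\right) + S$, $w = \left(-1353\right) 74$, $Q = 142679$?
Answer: $\frac{417271}{37078091652} \approx 1.1254 \cdot 10^{-5}$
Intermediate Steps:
$w = -100122$
$E{\left(S,k \right)} = k + 2 S$
$\frac{\left(\left(-97179 + 80675\right) + 91750\right) + 342025}{w + \left(E{\left(-106,-499 \right)} + 223137\right) \left(24020 + Q\right)} = \frac{\left(\left(-97179 + 80675\right) + 91750\right) + 342025}{-100122 + \left(\left(-499 + 2 \left(-106\right)\right) + 223137\right) \left(24020 + 142679\right)} = \frac{\left(-16504 + 91750\right) + 342025}{-100122 + \left(\left(-499 - 212\right) + 223137\right) 166699} = \frac{75246 + 342025}{-100122 + \left(-711 + 223137\right) 166699} = \frac{417271}{-100122 + 222426 \cdot 166699} = \frac{417271}{-100122 + 37078191774} = \frac{417271}{37078091652}$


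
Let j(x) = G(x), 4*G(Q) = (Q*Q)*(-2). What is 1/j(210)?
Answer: -1/22050 ≈ -4.5351e-5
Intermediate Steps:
G(Q) = -Q²/2 (G(Q) = ((Q*Q)*(-2))/4 = (Q²*(-2))/4 = (-2*Q²)/4 = -Q²/2)
j(x) = -x²/2
1/j(210) = 1/(-½*210²) = 1/(-½*44100) = 1/(-22050) = -1/22050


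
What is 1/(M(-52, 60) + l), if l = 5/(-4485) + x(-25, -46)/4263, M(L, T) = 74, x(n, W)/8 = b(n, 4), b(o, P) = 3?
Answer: 1274637/94328893 ≈ 0.013513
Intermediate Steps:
x(n, W) = 24 (x(n, W) = 8*3 = 24)
l = 5755/1274637 (l = 5/(-4485) + 24/4263 = 5*(-1/4485) + 24*(1/4263) = -1/897 + 8/1421 = 5755/1274637 ≈ 0.0045150)
1/(M(-52, 60) + l) = 1/(74 + 5755/1274637) = 1/(94328893/1274637) = 1274637/94328893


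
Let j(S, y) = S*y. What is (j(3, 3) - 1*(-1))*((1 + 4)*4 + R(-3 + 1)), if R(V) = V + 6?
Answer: 240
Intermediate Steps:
R(V) = 6 + V
(j(3, 3) - 1*(-1))*((1 + 4)*4 + R(-3 + 1)) = (3*3 - 1*(-1))*((1 + 4)*4 + (6 + (-3 + 1))) = (9 + 1)*(5*4 + (6 - 2)) = 10*(20 + 4) = 10*24 = 240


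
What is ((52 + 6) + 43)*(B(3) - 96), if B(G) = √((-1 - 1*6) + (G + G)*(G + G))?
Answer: -9696 + 101*√29 ≈ -9152.1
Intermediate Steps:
B(G) = √(-7 + 4*G²) (B(G) = √((-1 - 6) + (2*G)*(2*G)) = √(-7 + 4*G²))
((52 + 6) + 43)*(B(3) - 96) = ((52 + 6) + 43)*(√(-7 + 4*3²) - 96) = (58 + 43)*(√(-7 + 4*9) - 96) = 101*(√(-7 + 36) - 96) = 101*(√29 - 96) = 101*(-96 + √29) = -9696 + 101*√29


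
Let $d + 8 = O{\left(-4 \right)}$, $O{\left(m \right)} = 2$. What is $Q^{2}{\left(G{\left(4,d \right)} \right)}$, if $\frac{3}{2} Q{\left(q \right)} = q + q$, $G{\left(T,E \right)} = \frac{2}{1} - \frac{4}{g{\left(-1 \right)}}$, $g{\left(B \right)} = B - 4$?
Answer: $\frac{3136}{225} \approx 13.938$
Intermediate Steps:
$g{\left(B \right)} = -4 + B$
$d = -6$ ($d = -8 + 2 = -6$)
$G{\left(T,E \right)} = \frac{14}{5}$ ($G{\left(T,E \right)} = \frac{2}{1} - \frac{4}{-4 - 1} = 2 \cdot 1 - \frac{4}{-5} = 2 - - \frac{4}{5} = 2 + \frac{4}{5} = \frac{14}{5}$)
$Q{\left(q \right)} = \frac{4 q}{3}$ ($Q{\left(q \right)} = \frac{2 \left(q + q\right)}{3} = \frac{2 \cdot 2 q}{3} = \frac{4 q}{3}$)
$Q^{2}{\left(G{\left(4,d \right)} \right)} = \left(\frac{4}{3} \cdot \frac{14}{5}\right)^{2} = \left(\frac{56}{15}\right)^{2} = \frac{3136}{225}$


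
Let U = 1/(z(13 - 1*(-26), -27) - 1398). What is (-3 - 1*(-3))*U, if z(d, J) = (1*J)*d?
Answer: 0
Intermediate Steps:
z(d, J) = J*d
U = -1/2451 (U = 1/(-27*(13 - 1*(-26)) - 1398) = 1/(-27*(13 + 26) - 1398) = 1/(-27*39 - 1398) = 1/(-1053 - 1398) = 1/(-2451) = -1/2451 ≈ -0.00040800)
(-3 - 1*(-3))*U = (-3 - 1*(-3))*(-1/2451) = (-3 + 3)*(-1/2451) = 0*(-1/2451) = 0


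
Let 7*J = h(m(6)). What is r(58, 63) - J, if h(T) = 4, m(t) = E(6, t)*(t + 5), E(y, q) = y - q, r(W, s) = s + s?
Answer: 878/7 ≈ 125.43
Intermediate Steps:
r(W, s) = 2*s
m(t) = (5 + t)*(6 - t) (m(t) = (6 - t)*(t + 5) = (6 - t)*(5 + t) = (5 + t)*(6 - t))
J = 4/7 (J = (⅐)*4 = 4/7 ≈ 0.57143)
r(58, 63) - J = 2*63 - 1*4/7 = 126 - 4/7 = 878/7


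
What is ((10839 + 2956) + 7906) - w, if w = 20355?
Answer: 1346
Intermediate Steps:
((10839 + 2956) + 7906) - w = ((10839 + 2956) + 7906) - 1*20355 = (13795 + 7906) - 20355 = 21701 - 20355 = 1346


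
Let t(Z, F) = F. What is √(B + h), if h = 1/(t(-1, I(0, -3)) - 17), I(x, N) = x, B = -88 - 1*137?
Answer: I*√65042/17 ≈ 15.002*I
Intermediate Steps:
B = -225 (B = -88 - 137 = -225)
h = -1/17 (h = 1/(0 - 17) = 1/(-17) = -1/17 ≈ -0.058824)
√(B + h) = √(-225 - 1/17) = √(-3826/17) = I*√65042/17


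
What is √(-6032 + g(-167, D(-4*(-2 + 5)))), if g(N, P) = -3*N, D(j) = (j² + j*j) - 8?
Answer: I*√5531 ≈ 74.371*I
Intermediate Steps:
D(j) = -8 + 2*j² (D(j) = (j² + j²) - 8 = 2*j² - 8 = -8 + 2*j²)
√(-6032 + g(-167, D(-4*(-2 + 5)))) = √(-6032 - 3*(-167)) = √(-6032 + 501) = √(-5531) = I*√5531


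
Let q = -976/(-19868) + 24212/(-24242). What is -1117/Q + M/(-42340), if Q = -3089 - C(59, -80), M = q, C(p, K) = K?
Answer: 2887925344267/7779088954470 ≈ 0.37124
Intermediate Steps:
q = -57172978/60205007 (q = -976*(-1/19868) + 24212*(-1/24242) = 244/4967 - 12106/12121 = -57172978/60205007 ≈ -0.94964)
M = -57172978/60205007 ≈ -0.94964
Q = -3009 (Q = -3089 - 1*(-80) = -3089 + 80 = -3009)
-1117/Q + M/(-42340) = -1117/(-3009) - 57172978/60205007/(-42340) = -1117*(-1/3009) - 57172978/60205007*(-1/42340) = 1117/3009 + 985741/43949655110 = 2887925344267/7779088954470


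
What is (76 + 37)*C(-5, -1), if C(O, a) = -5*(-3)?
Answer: 1695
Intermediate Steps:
C(O, a) = 15
(76 + 37)*C(-5, -1) = (76 + 37)*15 = 113*15 = 1695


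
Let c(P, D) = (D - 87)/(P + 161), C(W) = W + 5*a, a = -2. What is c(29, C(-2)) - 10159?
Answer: -1930309/190 ≈ -10160.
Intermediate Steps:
C(W) = -10 + W (C(W) = W + 5*(-2) = W - 10 = -10 + W)
c(P, D) = (-87 + D)/(161 + P)
c(29, C(-2)) - 10159 = (-87 + (-10 - 2))/(161 + 29) - 10159 = (-87 - 12)/190 - 10159 = (1/190)*(-99) - 10159 = -99/190 - 10159 = -1930309/190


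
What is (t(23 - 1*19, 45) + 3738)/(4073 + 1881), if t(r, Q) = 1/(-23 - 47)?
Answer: 261659/416780 ≈ 0.62781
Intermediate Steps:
t(r, Q) = -1/70 (t(r, Q) = 1/(-70) = -1/70)
(t(23 - 1*19, 45) + 3738)/(4073 + 1881) = (-1/70 + 3738)/(4073 + 1881) = (261659/70)/5954 = (261659/70)*(1/5954) = 261659/416780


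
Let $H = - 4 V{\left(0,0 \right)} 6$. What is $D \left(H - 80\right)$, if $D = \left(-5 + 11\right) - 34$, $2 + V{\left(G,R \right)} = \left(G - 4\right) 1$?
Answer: $-1792$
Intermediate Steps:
$V{\left(G,R \right)} = -6 + G$ ($V{\left(G,R \right)} = -2 + \left(G - 4\right) 1 = -2 + \left(-4 + G\right) 1 = -2 + \left(-4 + G\right) = -6 + G$)
$D = -28$ ($D = 6 - 34 = -28$)
$H = 144$ ($H = - 4 \left(-6 + 0\right) 6 = \left(-4\right) \left(-6\right) 6 = 24 \cdot 6 = 144$)
$D \left(H - 80\right) = - 28 \left(144 - 80\right) = \left(-28\right) 64 = -1792$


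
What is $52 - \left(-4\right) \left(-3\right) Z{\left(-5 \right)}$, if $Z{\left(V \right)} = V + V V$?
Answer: $-188$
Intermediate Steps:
$Z{\left(V \right)} = V + V^{2}$
$52 - \left(-4\right) \left(-3\right) Z{\left(-5 \right)} = 52 - \left(-4\right) \left(-3\right) \left(- 5 \left(1 - 5\right)\right) = 52 - 12 \left(\left(-5\right) \left(-4\right)\right) = 52 - 12 \cdot 20 = 52 - 240 = -188$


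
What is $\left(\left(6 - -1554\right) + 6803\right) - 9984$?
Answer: $-1621$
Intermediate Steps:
$\left(\left(6 - -1554\right) + 6803\right) - 9984 = \left(\left(6 + 1554\right) + 6803\right) - 9984 = \left(1560 + 6803\right) - 9984 = 8363 - 9984 = -1621$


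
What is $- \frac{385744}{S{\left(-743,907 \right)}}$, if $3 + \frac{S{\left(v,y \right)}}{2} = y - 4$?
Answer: $- \frac{48218}{225} \approx -214.3$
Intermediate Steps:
$S{\left(v,y \right)} = -14 + 2 y$ ($S{\left(v,y \right)} = -6 + 2 \left(y - 4\right) = -6 + 2 \left(-4 + y\right) = -6 + \left(-8 + 2 y\right) = -14 + 2 y$)
$- \frac{385744}{S{\left(-743,907 \right)}} = - \frac{385744}{-14 + 2 \cdot 907} = - \frac{385744}{-14 + 1814} = - \frac{385744}{1800} = \left(-385744\right) \frac{1}{1800} = - \frac{48218}{225}$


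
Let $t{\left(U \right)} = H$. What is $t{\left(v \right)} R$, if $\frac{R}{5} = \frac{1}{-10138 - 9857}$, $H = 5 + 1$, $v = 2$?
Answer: $- \frac{2}{1333} \approx -0.0015004$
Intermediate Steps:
$H = 6$
$t{\left(U \right)} = 6$
$R = - \frac{1}{3999}$ ($R = \frac{5}{-10138 - 9857} = \frac{5}{-19995} = 5 \left(- \frac{1}{19995}\right) = - \frac{1}{3999} \approx -0.00025006$)
$t{\left(v \right)} R = 6 \left(- \frac{1}{3999}\right) = - \frac{2}{1333}$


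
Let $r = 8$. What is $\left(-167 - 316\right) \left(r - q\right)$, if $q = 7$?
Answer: $-483$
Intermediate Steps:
$\left(-167 - 316\right) \left(r - q\right) = \left(-167 - 316\right) \left(8 - 7\right) = - 483 \left(8 - 7\right) = \left(-483\right) 1 = -483$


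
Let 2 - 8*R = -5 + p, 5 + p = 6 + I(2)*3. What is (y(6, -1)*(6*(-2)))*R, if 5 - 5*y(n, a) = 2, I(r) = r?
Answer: 0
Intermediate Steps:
y(n, a) = ⅗ (y(n, a) = 1 - ⅕*2 = 1 - ⅖ = ⅗)
p = 7 (p = -5 + (6 + 2*3) = -5 + (6 + 6) = -5 + 12 = 7)
R = 0 (R = ¼ - (-5 + 7)/8 = ¼ - ⅛*2 = ¼ - ¼ = 0)
(y(6, -1)*(6*(-2)))*R = (3*(6*(-2))/5)*0 = ((⅗)*(-12))*0 = -36/5*0 = 0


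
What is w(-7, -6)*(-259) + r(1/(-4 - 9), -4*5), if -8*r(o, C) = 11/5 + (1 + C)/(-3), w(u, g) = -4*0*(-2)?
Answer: -16/15 ≈ -1.0667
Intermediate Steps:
w(u, g) = 0 (w(u, g) = 0*(-2) = 0)
r(o, C) = -7/30 + C/24 (r(o, C) = -(11/5 + (1 + C)/(-3))/8 = -(11*(⅕) + (1 + C)*(-⅓))/8 = -(11/5 + (-⅓ - C/3))/8 = -(28/15 - C/3)/8 = -7/30 + C/24)
w(-7, -6)*(-259) + r(1/(-4 - 9), -4*5) = 0*(-259) + (-7/30 + (-4*5)/24) = 0 + (-7/30 + (1/24)*(-20)) = 0 + (-7/30 - ⅚) = 0 - 16/15 = -16/15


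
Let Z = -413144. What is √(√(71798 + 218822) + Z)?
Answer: √(-413144 + 2*√72655) ≈ 642.34*I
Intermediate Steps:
√(√(71798 + 218822) + Z) = √(√(71798 + 218822) - 413144) = √(√290620 - 413144) = √(2*√72655 - 413144) = √(-413144 + 2*√72655)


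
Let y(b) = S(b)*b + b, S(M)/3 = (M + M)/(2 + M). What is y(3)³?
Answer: 328509/125 ≈ 2628.1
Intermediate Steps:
S(M) = 6*M/(2 + M) (S(M) = 3*((M + M)/(2 + M)) = 3*((2*M)/(2 + M)) = 3*(2*M/(2 + M)) = 6*M/(2 + M))
y(b) = b + 6*b²/(2 + b) (y(b) = (6*b/(2 + b))*b + b = 6*b²/(2 + b) + b = b + 6*b²/(2 + b))
y(3)³ = (3*(2 + 7*3)/(2 + 3))³ = (3*(2 + 21)/5)³ = (3*(⅕)*23)³ = (69/5)³ = 328509/125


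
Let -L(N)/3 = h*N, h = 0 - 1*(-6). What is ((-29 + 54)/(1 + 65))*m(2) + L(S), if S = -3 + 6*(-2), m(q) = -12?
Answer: 2920/11 ≈ 265.45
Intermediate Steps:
h = 6 (h = 0 + 6 = 6)
S = -15 (S = -3 - 12 = -15)
L(N) = -18*N
((-29 + 54)/(1 + 65))*m(2) + L(S) = ((-29 + 54)/(1 + 65))*(-12) - 18*(-15) = (25/66)*(-12) + 270 = -50/11 + 270 = 2920/11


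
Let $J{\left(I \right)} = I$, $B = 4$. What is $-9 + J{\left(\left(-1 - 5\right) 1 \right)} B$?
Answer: $-33$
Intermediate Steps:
$-9 + J{\left(\left(-1 - 5\right) 1 \right)} B = -9 + \left(-1 - 5\right) 1 \cdot 4 = -9 + \left(-6\right) 1 \cdot 4 = -9 - 24 = -33$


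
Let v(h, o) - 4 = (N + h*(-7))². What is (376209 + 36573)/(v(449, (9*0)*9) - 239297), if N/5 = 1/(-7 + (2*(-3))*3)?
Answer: 3439850/80336777 ≈ 0.042818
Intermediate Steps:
N = -⅕ (N = 5/(-7 + (2*(-3))*3) = 5/(-7 - 6*3) = 5/(-7 - 18) = 5/(-25) = 5*(-1/25) = -⅕ ≈ -0.20000)
v(h, o) = 4 + (-⅕ - 7*h)² (v(h, o) = 4 + (-⅕ + h*(-7))² = 4 + (-⅕ - 7*h)²)
(376209 + 36573)/(v(449, (9*0)*9) - 239297) = (376209 + 36573)/((4 + (1 + 35*449)²/25) - 239297) = 412782/((4 + (1 + 15715)²/25) - 239297) = 412782/((4 + (1/25)*15716²) - 239297) = 412782/((4 + (1/25)*246992656) - 239297) = 412782/((4 + 246992656/25) - 239297) = 412782/(246992756/25 - 239297) = 412782/(241010331/25) = 412782*(25/241010331) = 3439850/80336777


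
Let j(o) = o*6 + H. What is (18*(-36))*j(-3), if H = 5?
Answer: 8424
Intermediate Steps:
j(o) = 5 + 6*o (j(o) = o*6 + 5 = 6*o + 5 = 5 + 6*o)
(18*(-36))*j(-3) = (18*(-36))*(5 + 6*(-3)) = -648*(5 - 18) = -648*(-13) = 8424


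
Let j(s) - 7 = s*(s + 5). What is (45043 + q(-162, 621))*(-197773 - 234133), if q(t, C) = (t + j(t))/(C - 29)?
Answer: -5763944295455/296 ≈ -1.9473e+10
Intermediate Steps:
j(s) = 7 + s*(5 + s) (j(s) = 7 + s*(s + 5) = 7 + s*(5 + s))
q(t, C) = (7 + t² + 6*t)/(-29 + C) (q(t, C) = (t + (7 + t² + 5*t))/(C - 29) = (7 + t² + 6*t)/(-29 + C))
(45043 + q(-162, 621))*(-197773 - 234133) = (45043 + (7 + (-162)² + 6*(-162))/(-29 + 621))*(-197773 - 234133) = (45043 + (7 + 26244 - 972)/592)*(-431906) = (45043 + (1/592)*25279)*(-431906) = (45043 + 25279/592)*(-431906) = (26690735/592)*(-431906) = -5763944295455/296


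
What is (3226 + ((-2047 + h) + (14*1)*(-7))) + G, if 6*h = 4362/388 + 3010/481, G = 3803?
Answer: 2736106457/559884 ≈ 4886.9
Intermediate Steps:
h = 1633001/559884 (h = (4362/388 + 3010/481)/6 = (4362*(1/388) + 3010*(1/481))/6 = (2181/194 + 3010/481)/6 = (⅙)*(1633001/93314) = 1633001/559884 ≈ 2.9167)
(3226 + ((-2047 + h) + (14*1)*(-7))) + G = (3226 + ((-2047 + 1633001/559884) + (14*1)*(-7))) + 3803 = (3226 + (-1144449547/559884 + 14*(-7))) + 3803 = (3226 + (-1144449547/559884 - 98)) + 3803 = (3226 - 1199318179/559884) + 3803 = 606867605/559884 + 3803 = 2736106457/559884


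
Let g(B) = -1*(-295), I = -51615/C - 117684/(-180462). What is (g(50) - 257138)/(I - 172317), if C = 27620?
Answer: 42673269616364/28629870068451 ≈ 1.4905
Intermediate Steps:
I = -202137135/166145348 (I = -51615/27620 - 117684/(-180462) = -51615*1/27620 - 117684*(-1/180462) = -10323/5524 + 19614/30077 = -202137135/166145348 ≈ -1.2166)
g(B) = 295
(g(50) - 257138)/(I - 172317) = (295 - 257138)/(-202137135/166145348 - 172317) = -256843/(-28629870068451/166145348) = -256843*(-166145348/28629870068451) = 42673269616364/28629870068451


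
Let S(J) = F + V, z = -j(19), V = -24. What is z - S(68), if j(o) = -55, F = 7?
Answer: 72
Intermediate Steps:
z = 55 (z = -1*(-55) = 55)
S(J) = -17 (S(J) = 7 - 24 = -17)
z - S(68) = 55 - 1*(-17) = 55 + 17 = 72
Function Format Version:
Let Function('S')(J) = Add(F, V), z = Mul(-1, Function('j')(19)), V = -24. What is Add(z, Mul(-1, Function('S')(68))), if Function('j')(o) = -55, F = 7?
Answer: 72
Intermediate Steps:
z = 55 (z = Mul(-1, -55) = 55)
Function('S')(J) = -17 (Function('S')(J) = Add(7, -24) = -17)
Add(z, Mul(-1, Function('S')(68))) = Add(55, Mul(-1, -17)) = Add(55, 17) = 72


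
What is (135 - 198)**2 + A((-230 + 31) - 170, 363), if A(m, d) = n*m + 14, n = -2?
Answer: 4721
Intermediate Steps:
A(m, d) = 14 - 2*m (A(m, d) = -2*m + 14 = 14 - 2*m)
(135 - 198)**2 + A((-230 + 31) - 170, 363) = (135 - 198)**2 + (14 - 2*((-230 + 31) - 170)) = (-63)**2 + (14 - 2*(-199 - 170)) = 3969 + (14 - 2*(-369)) = 3969 + (14 + 738) = 3969 + 752 = 4721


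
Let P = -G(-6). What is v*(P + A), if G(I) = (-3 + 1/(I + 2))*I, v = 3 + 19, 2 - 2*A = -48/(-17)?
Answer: -7447/17 ≈ -438.06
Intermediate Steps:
A = -7/17 (A = 1 - (-24)/(-17) = 1 - (-24)*(-1)/17 = 1 - ½*48/17 = 1 - 24/17 = -7/17 ≈ -0.41176)
v = 22
G(I) = I*(-3 + 1/(2 + I)) (G(I) = (-3 + 1/(2 + I))*I = I*(-3 + 1/(2 + I)))
P = -39/2 (P = -(-1)*(-6)*(5 + 3*(-6))/(2 - 6) = -(-1)*(-6)*(5 - 18)/(-4) = -(-1)*(-6)*(-1)*(-13)/4 = -1*39/2 = -39/2 ≈ -19.500)
v*(P + A) = 22*(-39/2 - 7/17) = 22*(-677/34) = -7447/17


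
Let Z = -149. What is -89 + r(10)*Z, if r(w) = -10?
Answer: 1401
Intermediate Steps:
-89 + r(10)*Z = -89 - 10*(-149) = -89 + 1490 = 1401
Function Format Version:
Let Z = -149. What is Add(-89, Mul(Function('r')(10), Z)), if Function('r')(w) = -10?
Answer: 1401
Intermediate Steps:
Add(-89, Mul(Function('r')(10), Z)) = Add(-89, Mul(-10, -149)) = Add(-89, 1490) = 1401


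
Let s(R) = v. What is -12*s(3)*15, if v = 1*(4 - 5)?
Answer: 180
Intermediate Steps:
v = -1 (v = 1*(-1) = -1)
s(R) = -1
-12*s(3)*15 = -12*(-1)*15 = 12*15 = 180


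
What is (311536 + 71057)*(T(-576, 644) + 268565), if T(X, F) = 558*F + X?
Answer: 240016275213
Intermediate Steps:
T(X, F) = X + 558*F
(311536 + 71057)*(T(-576, 644) + 268565) = (311536 + 71057)*((-576 + 558*644) + 268565) = 382593*((-576 + 359352) + 268565) = 382593*(358776 + 268565) = 382593*627341 = 240016275213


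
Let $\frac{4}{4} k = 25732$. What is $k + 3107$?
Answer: $28839$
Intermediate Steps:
$k = 25732$
$k + 3107 = 25732 + 3107 = 28839$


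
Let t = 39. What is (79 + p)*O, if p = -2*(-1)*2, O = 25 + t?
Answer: 5312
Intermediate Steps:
O = 64 (O = 25 + 39 = 64)
p = 4 (p = 2*2 = 4)
(79 + p)*O = (79 + 4)*64 = 83*64 = 5312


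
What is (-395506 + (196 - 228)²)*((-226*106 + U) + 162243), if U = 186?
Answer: -54625105986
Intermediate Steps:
(-395506 + (196 - 228)²)*((-226*106 + U) + 162243) = (-395506 + (196 - 228)²)*((-226*106 + 186) + 162243) = (-395506 + (-32)²)*((-23956 + 186) + 162243) = (-395506 + 1024)*(-23770 + 162243) = -394482*138473 = -54625105986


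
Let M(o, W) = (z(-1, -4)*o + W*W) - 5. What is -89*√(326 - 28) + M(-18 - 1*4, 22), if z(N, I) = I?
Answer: 567 - 89*√298 ≈ -969.38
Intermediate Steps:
M(o, W) = -5 + W² - 4*o (M(o, W) = (-4*o + W*W) - 5 = (-4*o + W²) - 5 = (W² - 4*o) - 5 = -5 + W² - 4*o)
-89*√(326 - 28) + M(-18 - 1*4, 22) = -89*√(326 - 28) + (-5 + 22² - 4*(-18 - 1*4)) = -89*√298 + (-5 + 484 - 4*(-18 - 4)) = -89*√298 + (-5 + 484 - 4*(-22)) = -89*√298 + (-5 + 484 + 88) = -89*√298 + 567 = 567 - 89*√298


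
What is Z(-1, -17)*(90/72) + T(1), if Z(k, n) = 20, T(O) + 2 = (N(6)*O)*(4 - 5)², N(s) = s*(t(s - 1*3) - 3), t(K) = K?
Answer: 23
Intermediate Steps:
N(s) = s*(-6 + s) (N(s) = s*((s - 1*3) - 3) = s*((s - 3) - 3) = s*((-3 + s) - 3) = s*(-6 + s))
T(O) = -2 (T(O) = -2 + ((6*(-6 + 6))*O)*(4 - 5)² = -2 + ((6*0)*O)*(-1)² = -2 + (0*O)*1 = -2 + 0*1 = -2 + 0 = -2)
Z(-1, -17)*(90/72) + T(1) = 20*(90/72) - 2 = 20*(90*(1/72)) - 2 = 20*(5/4) - 2 = 25 - 2 = 23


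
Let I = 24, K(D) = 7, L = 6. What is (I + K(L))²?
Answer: 961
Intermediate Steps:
(I + K(L))² = (24 + 7)² = 31² = 961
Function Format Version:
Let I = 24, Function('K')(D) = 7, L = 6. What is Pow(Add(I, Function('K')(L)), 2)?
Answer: 961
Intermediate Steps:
Pow(Add(I, Function('K')(L)), 2) = Pow(Add(24, 7), 2) = Pow(31, 2) = 961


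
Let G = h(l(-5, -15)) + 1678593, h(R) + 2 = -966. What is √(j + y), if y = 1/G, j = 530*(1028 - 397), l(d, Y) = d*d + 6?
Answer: √37649134679835855/335525 ≈ 578.30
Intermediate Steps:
l(d, Y) = 6 + d² (l(d, Y) = d² + 6 = 6 + d²)
h(R) = -968 (h(R) = -2 - 966 = -968)
j = 334430 (j = 530*631 = 334430)
G = 1677625 (G = -968 + 1678593 = 1677625)
y = 1/1677625 ≈ 5.9608e-7
√(j + y) = √(334430 + 1/1677625) = √(561048128751/1677625) = √37649134679835855/335525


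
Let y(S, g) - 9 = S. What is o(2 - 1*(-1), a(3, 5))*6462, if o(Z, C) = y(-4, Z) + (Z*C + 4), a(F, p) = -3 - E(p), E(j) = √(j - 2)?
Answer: -19386*√3 ≈ -33578.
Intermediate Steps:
E(j) = √(-2 + j)
y(S, g) = 9 + S
a(F, p) = -3 - √(-2 + p)
o(Z, C) = 9 + C*Z (o(Z, C) = (9 - 4) + (Z*C + 4) = 5 + (C*Z + 4) = 5 + (4 + C*Z) = 9 + C*Z)
o(2 - 1*(-1), a(3, 5))*6462 = (9 + (-3 - √(-2 + 5))*(2 - 1*(-1)))*6462 = (9 + (-3 - √3)*(2 + 1))*6462 = (9 + (-3 - √3)*3)*6462 = (9 + (-9 - 3*√3))*6462 = -3*√3*6462 = -19386*√3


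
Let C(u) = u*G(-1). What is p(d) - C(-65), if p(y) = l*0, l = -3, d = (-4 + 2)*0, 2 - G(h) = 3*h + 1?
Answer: 260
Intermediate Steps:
G(h) = 1 - 3*h (G(h) = 2 - (3*h + 1) = 2 - (1 + 3*h) = 2 + (-1 - 3*h) = 1 - 3*h)
d = 0 (d = -2*0 = 0)
C(u) = 4*u (C(u) = u*(1 - 3*(-1)) = u*(1 + 3) = u*4 = 4*u)
p(y) = 0 (p(y) = -3*0 = 0)
p(d) - C(-65) = 0 - 4*(-65) = 0 - 1*(-260) = 0 + 260 = 260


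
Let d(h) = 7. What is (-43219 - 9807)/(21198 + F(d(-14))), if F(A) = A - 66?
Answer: -53026/21139 ≈ -2.5084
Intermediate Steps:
F(A) = -66 + A
(-43219 - 9807)/(21198 + F(d(-14))) = (-43219 - 9807)/(21198 + (-66 + 7)) = -53026/(21198 - 59) = -53026/21139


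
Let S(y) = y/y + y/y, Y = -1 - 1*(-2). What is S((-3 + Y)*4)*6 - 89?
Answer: -77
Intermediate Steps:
Y = 1 (Y = -1 + 2 = 1)
S(y) = 2 (S(y) = 1 + 1 = 2)
S((-3 + Y)*4)*6 - 89 = 2*6 - 89 = 12 - 89 = -77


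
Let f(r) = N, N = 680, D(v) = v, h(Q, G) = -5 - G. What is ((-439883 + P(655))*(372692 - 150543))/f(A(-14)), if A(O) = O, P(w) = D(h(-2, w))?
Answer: -97866186907/680 ≈ -1.4392e+8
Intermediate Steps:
P(w) = -5 - w
f(r) = 680
((-439883 + P(655))*(372692 - 150543))/f(A(-14)) = ((-439883 + (-5 - 1*655))*(372692 - 150543))/680 = ((-439883 + (-5 - 655))*222149)*(1/680) = ((-439883 - 660)*222149)*(1/680) = -440543*222149*(1/680) = -97866186907*1/680 = -97866186907/680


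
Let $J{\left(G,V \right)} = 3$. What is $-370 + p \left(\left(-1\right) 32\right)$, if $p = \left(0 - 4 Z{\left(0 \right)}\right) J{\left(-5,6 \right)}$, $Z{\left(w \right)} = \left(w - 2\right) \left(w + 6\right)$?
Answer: $-4978$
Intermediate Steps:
$Z{\left(w \right)} = \left(-2 + w\right) \left(6 + w\right)$
$p = 144$ ($p = \left(0 - 4 \left(-12 + 0^{2} + 4 \cdot 0\right)\right) 3 = \left(0 - 4 \left(-12 + 0 + 0\right)\right) 3 = \left(0 - -48\right) 3 = \left(0 + 48\right) 3 = 48 \cdot 3 = 144$)
$-370 + p \left(\left(-1\right) 32\right) = -370 + 144 \left(\left(-1\right) 32\right) = -370 + 144 \left(-32\right) = -370 - 4608 = -4978$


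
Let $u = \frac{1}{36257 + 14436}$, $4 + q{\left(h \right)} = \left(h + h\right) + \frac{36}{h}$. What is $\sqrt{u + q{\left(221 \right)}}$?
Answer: $\frac{\sqrt{54994106715494999}}{11203153} \approx 20.932$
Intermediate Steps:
$q{\left(h \right)} = -4 + 2 h + \frac{36}{h}$ ($q{\left(h \right)} = -4 + \left(\left(h + h\right) + \frac{36}{h}\right) = -4 + \left(2 h + \frac{36}{h}\right) = -4 + 2 h + \frac{36}{h}$)
$u = \frac{1}{50693} \approx 1.9727 \cdot 10^{-5}$
$\sqrt{u + q{\left(221 \right)}} = \sqrt{\frac{1}{50693} + \left(-4 + 2 \cdot 221 + \frac{36}{221}\right)} = \sqrt{\frac{1}{50693} + \left(-4 + 442 + 36 \cdot \frac{1}{221}\right)} = \sqrt{\frac{1}{50693} + \left(-4 + 442 + \frac{36}{221}\right)} = \sqrt{\frac{1}{50693} + \frac{96834}{221}} = \sqrt{\frac{4908806183}{11203153}} = \frac{\sqrt{54994106715494999}}{11203153}$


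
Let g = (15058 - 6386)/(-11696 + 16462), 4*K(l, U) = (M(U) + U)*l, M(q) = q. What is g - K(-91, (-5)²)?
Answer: 5429997/4766 ≈ 1139.3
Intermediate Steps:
K(l, U) = U*l/2 (K(l, U) = ((U + U)*l)/4 = ((2*U)*l)/4 = (2*U*l)/4 = U*l/2)
g = 4336/2383 (g = 8672/4766 = 8672*(1/4766) = 4336/2383 ≈ 1.8196)
g - K(-91, (-5)²) = 4336/2383 - (-5)²*(-91)/2 = 4336/2383 - 25*(-91)/2 = 4336/2383 - 1*(-2275/2) = 4336/2383 + 2275/2 = 5429997/4766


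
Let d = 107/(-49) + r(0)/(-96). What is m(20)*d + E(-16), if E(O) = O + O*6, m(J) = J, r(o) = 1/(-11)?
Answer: -2013547/12936 ≈ -155.65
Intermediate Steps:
r(o) = -1/11
E(O) = 7*O (E(O) = O + 6*O = 7*O)
d = -112943/51744 (d = 107/(-49) - 1/11/(-96) = 107*(-1/49) - 1/11*(-1/96) = -107/49 + 1/1056 = -112943/51744 ≈ -2.1827)
m(20)*d + E(-16) = 20*(-112943/51744) + 7*(-16) = -564715/12936 - 112 = -2013547/12936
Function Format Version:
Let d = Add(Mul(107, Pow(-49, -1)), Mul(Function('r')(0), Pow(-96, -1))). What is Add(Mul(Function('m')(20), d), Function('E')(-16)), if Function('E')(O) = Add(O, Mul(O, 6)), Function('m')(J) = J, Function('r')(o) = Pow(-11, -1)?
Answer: Rational(-2013547, 12936) ≈ -155.65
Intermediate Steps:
Function('r')(o) = Rational(-1, 11)
Function('E')(O) = Mul(7, O) (Function('E')(O) = Add(O, Mul(6, O)) = Mul(7, O))
d = Rational(-112943, 51744) (d = Add(Mul(107, Pow(-49, -1)), Mul(Rational(-1, 11), Pow(-96, -1))) = Add(Mul(107, Rational(-1, 49)), Mul(Rational(-1, 11), Rational(-1, 96))) = Add(Rational(-107, 49), Rational(1, 1056)) = Rational(-112943, 51744) ≈ -2.1827)
Add(Mul(Function('m')(20), d), Function('E')(-16)) = Add(Mul(20, Rational(-112943, 51744)), Mul(7, -16)) = Add(Rational(-564715, 12936), -112) = Rational(-2013547, 12936)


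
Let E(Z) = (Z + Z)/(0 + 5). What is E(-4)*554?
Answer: -4432/5 ≈ -886.40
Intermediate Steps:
E(Z) = 2*Z/5 (E(Z) = (2*Z)/5 = (2*Z)*(⅕) = 2*Z/5)
E(-4)*554 = ((⅖)*(-4))*554 = -8/5*554 = -4432/5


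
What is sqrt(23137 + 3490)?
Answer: sqrt(26627) ≈ 163.18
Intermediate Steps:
sqrt(23137 + 3490) = sqrt(26627)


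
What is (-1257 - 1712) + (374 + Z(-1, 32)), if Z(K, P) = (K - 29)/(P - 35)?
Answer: -2585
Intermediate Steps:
Z(K, P) = (-29 + K)/(-35 + P)
(-1257 - 1712) + (374 + Z(-1, 32)) = (-1257 - 1712) + (374 + (-29 - 1)/(-35 + 32)) = -2969 + (374 - 30/(-3)) = -2969 + (374 - ⅓*(-30)) = -2969 + (374 + 10) = -2969 + 384 = -2585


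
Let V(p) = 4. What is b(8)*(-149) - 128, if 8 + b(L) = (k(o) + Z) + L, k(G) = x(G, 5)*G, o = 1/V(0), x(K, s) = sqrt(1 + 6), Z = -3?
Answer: 319 - 149*sqrt(7)/4 ≈ 220.45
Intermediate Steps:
x(K, s) = sqrt(7)
o = 1/4 ≈ 0.25000
k(G) = G*sqrt(7) (k(G) = sqrt(7)*G = G*sqrt(7))
b(L) = -11 + L + sqrt(7)/4 (b(L) = -8 + ((sqrt(7)/4 - 3) + L) = -8 + ((-3 + sqrt(7)/4) + L) = -8 + (-3 + L + sqrt(7)/4) = -11 + L + sqrt(7)/4)
b(8)*(-149) - 128 = (-11 + 8 + sqrt(7)/4)*(-149) - 128 = (-3 + sqrt(7)/4)*(-149) - 128 = (447 - 149*sqrt(7)/4) - 128 = 319 - 149*sqrt(7)/4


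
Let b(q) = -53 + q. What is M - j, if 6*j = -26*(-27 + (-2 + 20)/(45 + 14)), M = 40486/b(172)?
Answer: 1576499/7021 ≈ 224.54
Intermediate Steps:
M = 40486/119 (M = 40486/(-53 + 172) = 40486/119 ≈ 340.22)
j = 6825/59 (j = (-26*(-27 + (-2 + 20)/(45 + 14)))/6 = (-26*(-27 + 18/59))/6 = (-26*(-1575/59))/6 = (⅙)*(40950/59) = 6825/59 ≈ 115.68)
M - j = 40486/119 - 1*6825/59 = 40486/119 - 6825/59 = 1576499/7021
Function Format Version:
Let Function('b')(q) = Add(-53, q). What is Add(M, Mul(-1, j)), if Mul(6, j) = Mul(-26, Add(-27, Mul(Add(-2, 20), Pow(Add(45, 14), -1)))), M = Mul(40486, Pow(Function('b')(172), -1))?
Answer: Rational(1576499, 7021) ≈ 224.54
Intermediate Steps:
M = Rational(40486, 119) (M = Mul(40486, Pow(Add(-53, 172), -1)) = Mul(40486, Pow(119, -1)) = Mul(40486, Rational(1, 119)) = Rational(40486, 119) ≈ 340.22)
j = Rational(6825, 59) (j = Mul(Rational(1, 6), Mul(-26, Add(-27, Mul(Add(-2, 20), Pow(Add(45, 14), -1))))) = Mul(Rational(1, 6), Mul(-26, Add(-27, Mul(18, Pow(59, -1))))) = Mul(Rational(1, 6), Mul(-26, Add(-27, Mul(18, Rational(1, 59))))) = Mul(Rational(1, 6), Mul(-26, Add(-27, Rational(18, 59)))) = Mul(Rational(1, 6), Mul(-26, Rational(-1575, 59))) = Mul(Rational(1, 6), Rational(40950, 59)) = Rational(6825, 59) ≈ 115.68)
Add(M, Mul(-1, j)) = Add(Rational(40486, 119), Mul(-1, Rational(6825, 59))) = Add(Rational(40486, 119), Rational(-6825, 59)) = Rational(1576499, 7021)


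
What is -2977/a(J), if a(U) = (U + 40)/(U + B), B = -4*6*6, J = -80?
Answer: -83356/5 ≈ -16671.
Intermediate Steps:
B = -144 (B = -24*6 = -144)
a(U) = (40 + U)/(-144 + U) (a(U) = (U + 40)/(U - 144) = (40 + U)/(-144 + U))
-2977/a(J) = -2977*(-144 - 80)/(40 - 80) = -2977/(-40/(-224)) = -2977/((-1/224*(-40))) = -2977/5/28 = -2977*28/5 = -83356/5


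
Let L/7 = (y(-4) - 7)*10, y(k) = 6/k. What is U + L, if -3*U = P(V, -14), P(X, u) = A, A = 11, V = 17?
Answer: -1796/3 ≈ -598.67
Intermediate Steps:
P(X, u) = 11
U = -11/3 (U = -⅓*11 = -11/3 ≈ -3.6667)
L = -595 (L = 7*((6/(-4) - 7)*10) = 7*((6*(-¼) - 7)*10) = 7*((-3/2 - 7)*10) = 7*(-17/2*10) = 7*(-85) = -595)
U + L = -11/3 - 595 = -1796/3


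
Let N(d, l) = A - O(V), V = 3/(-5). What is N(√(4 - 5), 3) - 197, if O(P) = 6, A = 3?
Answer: -200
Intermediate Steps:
V = -⅗ (V = 3*(-⅕) = -⅗ ≈ -0.60000)
N(d, l) = -3 (N(d, l) = 3 - 1*6 = 3 - 6 = -3)
N(√(4 - 5), 3) - 197 = -3 - 197 = -200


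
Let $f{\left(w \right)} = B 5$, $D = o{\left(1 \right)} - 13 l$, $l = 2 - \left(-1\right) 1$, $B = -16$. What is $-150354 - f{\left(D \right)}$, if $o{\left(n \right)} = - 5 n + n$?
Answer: $-150274$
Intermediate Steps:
$o{\left(n \right)} = - 4 n$
$l = 3$ ($l = 2 - -1 = 2 + 1 = 3$)
$D = -43$ ($D = \left(-4\right) 1 - 39 = -4 - 39 = -43$)
$f{\left(w \right)} = -80$ ($f{\left(w \right)} = \left(-16\right) 5 = -80$)
$-150354 - f{\left(D \right)} = -150354 - -80 = -150354 + 80 = -150274$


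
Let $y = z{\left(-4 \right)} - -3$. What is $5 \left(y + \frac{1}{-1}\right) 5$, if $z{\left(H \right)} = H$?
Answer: $-50$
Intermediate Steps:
$y = -1$ ($y = -4 - -3 = -4 + 3 = -1$)
$5 \left(y + \frac{1}{-1}\right) 5 = 5 \left(-1 + \frac{1}{-1}\right) 5 = 5 \left(-1 - 1\right) 5 = 5 \left(-2\right) 5 = \left(-10\right) 5 = -50$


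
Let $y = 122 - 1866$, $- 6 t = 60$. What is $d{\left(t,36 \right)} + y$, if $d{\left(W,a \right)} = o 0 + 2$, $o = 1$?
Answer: $-1742$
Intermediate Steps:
$t = -10$ ($t = \left(- \frac{1}{6}\right) 60 = -10$)
$y = -1744$ ($y = 122 - 1866 = -1744$)
$d{\left(W,a \right)} = 2$ ($d{\left(W,a \right)} = 1 \cdot 0 + 2 = 0 + 2 = 2$)
$d{\left(t,36 \right)} + y = 2 - 1744 = -1742$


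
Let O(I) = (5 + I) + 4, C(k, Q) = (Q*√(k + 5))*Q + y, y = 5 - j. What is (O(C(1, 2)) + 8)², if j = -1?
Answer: 625 + 184*√6 ≈ 1075.7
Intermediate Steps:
y = 6 (y = 5 - 1*(-1) = 5 + 1 = 6)
C(k, Q) = 6 + Q²*√(5 + k) (C(k, Q) = (Q*√(k + 5))*Q + 6 = (Q*√(5 + k))*Q + 6 = Q²*√(5 + k) + 6 = 6 + Q²*√(5 + k))
O(I) = 9 + I
(O(C(1, 2)) + 8)² = ((9 + (6 + 2²*√(5 + 1))) + 8)² = ((9 + (6 + 4*√6)) + 8)² = ((15 + 4*√6) + 8)² = (23 + 4*√6)²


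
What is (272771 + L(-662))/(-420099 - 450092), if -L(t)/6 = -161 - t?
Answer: -269765/870191 ≈ -0.31001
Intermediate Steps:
L(t) = 966 + 6*t (L(t) = -6*(-161 - t) = 966 + 6*t)
(272771 + L(-662))/(-420099 - 450092) = (272771 + (966 + 6*(-662)))/(-420099 - 450092) = (272771 + (966 - 3972))/(-870191) = (272771 - 3006)*(-1/870191) = 269765*(-1/870191) = -269765/870191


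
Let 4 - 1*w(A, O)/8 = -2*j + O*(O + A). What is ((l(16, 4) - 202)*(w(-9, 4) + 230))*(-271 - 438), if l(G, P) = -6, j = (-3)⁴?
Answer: 253356896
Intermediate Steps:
j = 81
w(A, O) = 1328 - 8*O*(A + O) (w(A, O) = 32 - 8*(-2*81 + O*(O + A)) = 32 - 8*(-162 + O*(A + O)) = 32 + (1296 - 8*O*(A + O)) = 1328 - 8*O*(A + O))
((l(16, 4) - 202)*(w(-9, 4) + 230))*(-271 - 438) = ((-6 - 202)*((1328 - 8*4² - 8*(-9)*4) + 230))*(-271 - 438) = -208*((1328 - 8*16 + 288) + 230)*(-709) = -208*((1328 - 128 + 288) + 230)*(-709) = -208*(1488 + 230)*(-709) = -208*1718*(-709) = -357344*(-709) = 253356896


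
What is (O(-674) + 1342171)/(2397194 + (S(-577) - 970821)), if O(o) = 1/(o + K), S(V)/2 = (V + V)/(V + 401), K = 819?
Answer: 8563051024/9100343405 ≈ 0.94096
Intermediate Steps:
S(V) = 4*V/(401 + V) (S(V) = 2*((V + V)/(V + 401)) = 2*((2*V)/(401 + V)) = 2*(2*V/(401 + V)) = 4*V/(401 + V))
O(o) = 1/(819 + o) (O(o) = 1/(o + 819) = 1/(819 + o))
(O(-674) + 1342171)/(2397194 + (S(-577) - 970821)) = (1/(819 - 674) + 1342171)/(2397194 + (4*(-577)/(401 - 577) - 970821)) = (1/145 + 1342171)/(2397194 + (4*(-577)/(-176) - 970821)) = (1/145 + 1342171)/(2397194 + (4*(-577)*(-1/176) - 970821)) = 194614796/(145*(2397194 + (577/44 - 970821))) = 194614796/(145*(2397194 - 42715547/44)) = 194614796/(145*(62760989/44)) = (194614796/145)*(44/62760989) = 8563051024/9100343405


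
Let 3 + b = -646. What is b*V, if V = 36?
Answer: -23364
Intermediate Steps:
b = -649 (b = -3 - 646 = -649)
b*V = -649*36 = -23364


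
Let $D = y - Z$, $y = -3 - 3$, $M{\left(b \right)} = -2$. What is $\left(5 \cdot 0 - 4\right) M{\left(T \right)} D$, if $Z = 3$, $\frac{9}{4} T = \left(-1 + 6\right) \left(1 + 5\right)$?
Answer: $-72$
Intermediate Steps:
$T = \frac{40}{3}$ ($T = \frac{4 \left(-1 + 6\right) \left(1 + 5\right)}{9} = \frac{4 \cdot 5 \cdot 6}{9} = \frac{4}{9} \cdot 30 = \frac{40}{3} \approx 13.333$)
$y = -6$ ($y = -3 - 3 = -6$)
$D = -9$ ($D = -6 - 3 = -9$)
$\left(5 \cdot 0 - 4\right) M{\left(T \right)} D = \left(5 \cdot 0 - 4\right) \left(-2\right) \left(-9\right) = \left(0 - 4\right) \left(-2\right) \left(-9\right) = \left(-4\right) \left(-2\right) \left(-9\right) = 8 \left(-9\right) = -72$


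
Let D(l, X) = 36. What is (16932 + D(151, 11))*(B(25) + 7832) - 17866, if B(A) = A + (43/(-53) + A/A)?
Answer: 7065054310/53 ≈ 1.3330e+8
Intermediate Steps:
B(A) = 10/53 + A (B(A) = A + (43*(-1/53) + 1) = A + (-43/53 + 1) = A + 10/53 = 10/53 + A)
(16932 + D(151, 11))*(B(25) + 7832) - 17866 = (16932 + 36)*((10/53 + 25) + 7832) - 17866 = 16968*(1335/53 + 7832) - 17866 = 16968*(416431/53) - 17866 = 7066001208/53 - 17866 = 7065054310/53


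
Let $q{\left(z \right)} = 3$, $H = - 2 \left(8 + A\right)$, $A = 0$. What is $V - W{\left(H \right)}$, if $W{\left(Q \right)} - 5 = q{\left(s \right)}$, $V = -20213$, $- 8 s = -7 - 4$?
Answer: $-20221$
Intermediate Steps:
$s = \frac{11}{8}$ ($s = - \frac{-7 - 4}{8} = \left(- \frac{1}{8}\right) \left(-11\right) = \frac{11}{8} \approx 1.375$)
$H = -16$ ($H = - 2 \left(8 + 0\right) = \left(-2\right) 8 = -16$)
$W{\left(Q \right)} = 8$ ($W{\left(Q \right)} = 5 + 3 = 8$)
$V - W{\left(H \right)} = -20213 - 8 = -20221$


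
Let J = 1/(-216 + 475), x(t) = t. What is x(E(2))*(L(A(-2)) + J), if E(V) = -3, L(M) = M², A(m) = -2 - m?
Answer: -3/259 ≈ -0.011583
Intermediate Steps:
J = 1/259 ≈ 0.0038610
x(E(2))*(L(A(-2)) + J) = -3*((-2 - 1*(-2))² + 1/259) = -3*((-2 + 2)² + 1/259) = -3*(0² + 1/259) = -3*(0 + 1/259) = -3*1/259 = -3/259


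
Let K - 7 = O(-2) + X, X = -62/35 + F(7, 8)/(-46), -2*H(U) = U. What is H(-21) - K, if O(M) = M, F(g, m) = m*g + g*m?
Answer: 15627/1610 ≈ 9.7062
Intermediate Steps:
F(g, m) = 2*g*m (F(g, m) = g*m + g*m = 2*g*m)
H(U) = -U/2
X = -3386/805 (X = -62/35 + (2*7*8)/(-46) = -62*1/35 + 112*(-1/46) = -62/35 - 56/23 = -3386/805 ≈ -4.2062)
K = 639/805 (K = 7 + (-2 - 3386/805) = 7 - 4996/805 = 639/805 ≈ 0.79379)
H(-21) - K = -½*(-21) - 1*639/805 = 21/2 - 639/805 = 15627/1610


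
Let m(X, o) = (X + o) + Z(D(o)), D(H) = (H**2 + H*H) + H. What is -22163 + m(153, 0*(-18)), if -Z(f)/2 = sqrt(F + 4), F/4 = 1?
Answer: -22010 - 4*sqrt(2) ≈ -22016.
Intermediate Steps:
F = 4 (F = 4*1 = 4)
D(H) = H + 2*H**2 (D(H) = (H**2 + H**2) + H = 2*H**2 + H = H + 2*H**2)
Z(f) = -4*sqrt(2) (Z(f) = -2*sqrt(4 + 4) = -4*sqrt(2))
m(X, o) = X + o - 4*sqrt(2) (m(X, o) = (X + o) - 4*sqrt(2) = X + o - 4*sqrt(2))
-22163 + m(153, 0*(-18)) = -22163 + (153 + 0*(-18) - 4*sqrt(2)) = -22163 + (153 + 0 - 4*sqrt(2)) = -22163 + (153 - 4*sqrt(2)) = -22010 - 4*sqrt(2)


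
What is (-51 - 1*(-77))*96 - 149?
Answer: 2347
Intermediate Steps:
(-51 - 1*(-77))*96 - 149 = (-51 + 77)*96 - 149 = 26*96 - 149 = 2496 - 149 = 2347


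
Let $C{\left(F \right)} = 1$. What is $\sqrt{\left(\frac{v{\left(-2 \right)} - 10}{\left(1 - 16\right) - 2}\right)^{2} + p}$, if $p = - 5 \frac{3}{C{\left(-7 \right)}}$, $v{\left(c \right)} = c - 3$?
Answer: $\frac{i \sqrt{4110}}{17} \approx 3.7711 i$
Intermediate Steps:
$v{\left(c \right)} = -3 + c$
$p = -15$ ($p = - 5 \cdot \frac{3}{1} = - 5 \cdot 3 \cdot 1 = \left(-5\right) 3 = -15$)
$\sqrt{\left(\frac{v{\left(-2 \right)} - 10}{\left(1 - 16\right) - 2}\right)^{2} + p} = \sqrt{\left(\frac{\left(-3 - 2\right) - 10}{\left(1 - 16\right) - 2}\right)^{2} - 15} = \sqrt{\left(\frac{-5 - 10}{-15 - 2}\right)^{2} - 15} = \sqrt{\left(- \frac{15}{-17}\right)^{2} - 15} = \sqrt{\left(\left(-15\right) \left(- \frac{1}{17}\right)\right)^{2} - 15} = \sqrt{\left(\frac{15}{17}\right)^{2} - 15} = \sqrt{\frac{225}{289} - 15} = \sqrt{- \frac{4110}{289}} = \frac{i \sqrt{4110}}{17}$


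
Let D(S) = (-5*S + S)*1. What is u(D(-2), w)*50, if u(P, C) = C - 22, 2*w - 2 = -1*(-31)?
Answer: -275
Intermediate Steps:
w = 33/2 (w = 1 + (-1*(-31))/2 = 1 + (½)*31 = 1 + 31/2 = 33/2 ≈ 16.500)
D(S) = -4*S (D(S) = -4*S*1 = -4*S)
u(P, C) = -22 + C
u(D(-2), w)*50 = (-22 + 33/2)*50 = -11/2*50 = -275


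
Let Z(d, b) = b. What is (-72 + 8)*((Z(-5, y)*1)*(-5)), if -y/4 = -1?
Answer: 1280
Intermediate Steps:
y = 4 (y = -4*(-1) = 4)
(-72 + 8)*((Z(-5, y)*1)*(-5)) = (-72 + 8)*((4*1)*(-5)) = -256*(-5) = -64*(-20) = 1280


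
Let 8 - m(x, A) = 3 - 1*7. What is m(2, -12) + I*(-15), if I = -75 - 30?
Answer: 1587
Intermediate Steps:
I = -105
m(x, A) = 12 (m(x, A) = 8 - (3 - 1*7) = 8 - (3 - 7) = 8 - 1*(-4) = 8 + 4 = 12)
m(2, -12) + I*(-15) = 12 - 105*(-15) = 12 + 1575 = 1587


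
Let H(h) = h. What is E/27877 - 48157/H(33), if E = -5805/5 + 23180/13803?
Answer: -6176892865222/4232648541 ≈ -1459.3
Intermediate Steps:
E = -16002103/13803 (E = -5805*⅕ + 23180*(1/13803) = -1161 + 23180/13803 = -16002103/13803 ≈ -1159.3)
E/27877 - 48157/H(33) = -16002103/13803/27877 - 48157/33 = -16002103/13803*1/27877 - 48157*1/33 = -16002103/384786231 - 48157/33 = -6176892865222/4232648541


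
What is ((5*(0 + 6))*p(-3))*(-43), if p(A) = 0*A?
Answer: 0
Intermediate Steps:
p(A) = 0
((5*(0 + 6))*p(-3))*(-43) = ((5*(0 + 6))*0)*(-43) = ((5*6)*0)*(-43) = (30*0)*(-43) = 0*(-43) = 0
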